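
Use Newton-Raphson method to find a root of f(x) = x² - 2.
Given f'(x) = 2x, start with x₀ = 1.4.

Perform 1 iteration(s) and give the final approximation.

f(x) = x² - 2
f'(x) = 2x
x₀ = 1.4

Newton-Raphson formula: x_{n+1} = x_n - f(x_n)/f'(x_n)

Iteration 1:
  f(1.400000) = -0.040000
  f'(1.400000) = 2.800000
  x_1 = 1.400000 - (-0.040000)/2.800000 = 1.414286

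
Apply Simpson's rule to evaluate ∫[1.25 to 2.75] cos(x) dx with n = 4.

f(x) = cos(x)
a = 1.25, b = 2.75, n = 4
h = (b - a)/n = 0.375000

Simpson's rule: (h/3)[f(x₀) + 4f(x₁) + 2f(x₂) + ... + f(xₙ)]

x_0 = 1.2500, f(x_0) = 0.315322, coefficient = 1
x_1 = 1.6250, f(x_1) = -0.054177, coefficient = 4
x_2 = 2.0000, f(x_2) = -0.416147, coefficient = 2
x_3 = 2.3750, f(x_3) = -0.720278, coefficient = 4
x_4 = 2.7500, f(x_4) = -0.924302, coefficient = 1

I ≈ (0.375000/3) × -4.539096 = -0.567387
Exact value: -0.567324
Error: 0.000063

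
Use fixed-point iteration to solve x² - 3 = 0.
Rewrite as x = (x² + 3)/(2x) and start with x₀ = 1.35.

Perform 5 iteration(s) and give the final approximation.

Equation: x² - 3 = 0
Fixed-point form: x = (x² + 3)/(2x)
x₀ = 1.35

x_1 = g(1.350000) = 1.786111
x_2 = g(1.786111) = 1.732869
x_3 = g(1.732869) = 1.732051
x_4 = g(1.732051) = 1.732051
x_5 = g(1.732051) = 1.732051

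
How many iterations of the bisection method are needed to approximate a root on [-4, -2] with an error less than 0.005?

We need (b-a)/2^n ≤ 0.005
(-2 - (-4))/2^n ≤ 0.005
2/2^n ≤ 0.005
2^n ≥ 400
n ≥ log₂(400) = 8.64
n ≥ 9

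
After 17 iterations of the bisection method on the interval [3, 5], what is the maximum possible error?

Bisection error bound: |error| ≤ (b-a)/2^n
|error| ≤ (5 - 3)/2^17 = 2/2^17
|error| ≤ 0.0000152588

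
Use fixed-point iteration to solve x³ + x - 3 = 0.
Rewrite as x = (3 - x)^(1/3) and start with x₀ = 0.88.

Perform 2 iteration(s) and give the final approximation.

Equation: x³ + x - 3 = 0
Fixed-point form: x = (3 - x)^(1/3)
x₀ = 0.88

x_1 = g(0.880000) = 1.284632
x_2 = g(1.284632) = 1.197069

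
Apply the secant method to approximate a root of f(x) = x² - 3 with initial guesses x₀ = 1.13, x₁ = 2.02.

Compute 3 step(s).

f(x) = x² - 3
x₀ = 1.13, x₁ = 2.02

Secant formula: x_{n+1} = x_n - f(x_n)(x_n - x_{n-1})/(f(x_n) - f(x_{n-1}))

Iteration 1:
  f(1.130000) = -1.723100
  f(2.020000) = 1.080400
  x_2 = 2.020000 - 1.080400×(2.020000 - 1.130000)/(1.080400 - (-1.723100))
       = 1.677016
Iteration 2:
  f(2.020000) = 1.080400
  f(1.677016) = -0.187618
  x_3 = 1.677016 - (-0.187618)×(1.677016 - 2.020000)/(-0.187618 - 1.080400)
       = 1.727764
Iteration 3:
  f(1.677016) = -0.187618
  f(1.727764) = -0.014831
  x_4 = 1.727764 - (-0.014831)×(1.727764 - 1.677016)/(-0.014831 - (-0.187618))
       = 1.732120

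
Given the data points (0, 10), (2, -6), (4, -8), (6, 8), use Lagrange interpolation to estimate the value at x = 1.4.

Lagrange interpolation formula:
P(x) = Σ yᵢ × Lᵢ(x)
where Lᵢ(x) = Π_{j≠i} (x - xⱼ)/(xᵢ - xⱼ)

L_0(1.4) = (1.4 - 2)/(0 - 2) × (1.4 - 4)/(0 - 4) × (1.4 - 6)/(0 - 6) = 0.149500
L_1(1.4) = (1.4 - 0)/(2 - 0) × (1.4 - 4)/(2 - 4) × (1.4 - 6)/(2 - 6) = 1.046500
L_2(1.4) = (1.4 - 0)/(4 - 0) × (1.4 - 2)/(4 - 2) × (1.4 - 6)/(4 - 6) = -0.241500
L_3(1.4) = (1.4 - 0)/(6 - 0) × (1.4 - 2)/(6 - 2) × (1.4 - 4)/(6 - 4) = 0.045500

P(1.4) = 10×L_0(1.4) + (-6)×L_1(1.4) + (-8)×L_2(1.4) + 8×L_3(1.4)
P(1.4) = -2.488000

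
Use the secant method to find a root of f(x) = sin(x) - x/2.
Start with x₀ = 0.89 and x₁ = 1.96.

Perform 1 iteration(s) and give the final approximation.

f(x) = sin(x) - x/2
x₀ = 0.89, x₁ = 1.96

Secant formula: x_{n+1} = x_n - f(x_n)(x_n - x_{n-1})/(f(x_n) - f(x_{n-1}))

Iteration 1:
  f(0.890000) = 0.332072
  f(1.960000) = -0.054788
  x_2 = 1.960000 - (-0.054788)×(1.960000 - 0.890000)/(-0.054788 - 0.332072)
       = 1.808463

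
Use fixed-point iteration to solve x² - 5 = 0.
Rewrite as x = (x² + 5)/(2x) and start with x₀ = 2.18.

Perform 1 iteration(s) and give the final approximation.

Equation: x² - 5 = 0
Fixed-point form: x = (x² + 5)/(2x)
x₀ = 2.18

x_1 = g(2.180000) = 2.236789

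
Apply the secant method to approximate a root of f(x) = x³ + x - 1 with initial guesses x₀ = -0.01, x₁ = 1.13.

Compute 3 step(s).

f(x) = x³ + x - 1
x₀ = -0.01, x₁ = 1.13

Secant formula: x_{n+1} = x_n - f(x_n)(x_n - x_{n-1})/(f(x_n) - f(x_{n-1}))

Iteration 1:
  f(-0.010000) = -1.010001
  f(1.130000) = 1.572897
  x_2 = 1.130000 - 1.572897×(1.130000 - (-0.010000))/(1.572897 - (-1.010001))
       = 0.435779
Iteration 2:
  f(1.130000) = 1.572897
  f(0.435779) = -0.481465
  x_3 = 0.435779 - (-0.481465)×(0.435779 - 1.130000)/(-0.481465 - 1.572897)
       = 0.598478
Iteration 3:
  f(0.435779) = -0.481465
  f(0.598478) = -0.187161
  x_4 = 0.598478 - (-0.187161)×(0.598478 - 0.435779)/(-0.187161 - (-0.481465))
       = 0.701946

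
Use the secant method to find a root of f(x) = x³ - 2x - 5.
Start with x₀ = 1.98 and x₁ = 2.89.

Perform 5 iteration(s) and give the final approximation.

f(x) = x³ - 2x - 5
x₀ = 1.98, x₁ = 2.89

Secant formula: x_{n+1} = x_n - f(x_n)(x_n - x_{n-1})/(f(x_n) - f(x_{n-1}))

Iteration 1:
  f(1.980000) = -1.197608
  f(2.890000) = 13.357569
  x_2 = 2.890000 - 13.357569×(2.890000 - 1.980000)/(13.357569 - (-1.197608))
       = 2.054875
Iteration 2:
  f(2.890000) = 13.357569
  f(2.054875) = -0.433014
  x_3 = 2.054875 - (-0.433014)×(2.054875 - 2.890000)/(-0.433014 - 13.357569)
       = 2.081098
Iteration 3:
  f(2.054875) = -0.433014
  f(2.081098) = -0.149030
  x_4 = 2.081098 - (-0.149030)×(2.081098 - 2.054875)/(-0.149030 - (-0.433014))
       = 2.094859
Iteration 4:
  f(2.081098) = -0.149030
  f(2.094859) = 0.003428
  x_5 = 2.094859 - 0.003428×(2.094859 - 2.081098)/(0.003428 - (-0.149030))
       = 2.094549
Iteration 5:
  f(2.094859) = 0.003428
  f(2.094549) = -0.000026
  x_6 = 2.094549 - (-0.000026)×(2.094549 - 2.094859)/(-0.000026 - 0.003428)
       = 2.094551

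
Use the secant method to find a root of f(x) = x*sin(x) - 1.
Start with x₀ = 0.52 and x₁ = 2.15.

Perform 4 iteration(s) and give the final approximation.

f(x) = x*sin(x) - 1
x₀ = 0.52, x₁ = 2.15

Secant formula: x_{n+1} = x_n - f(x_n)(x_n - x_{n-1})/(f(x_n) - f(x_{n-1}))

Iteration 1:
  f(0.520000) = -0.741622
  f(2.150000) = 0.799332
  x_2 = 2.150000 - 0.799332×(2.150000 - 0.520000)/(0.799332 - (-0.741622))
       = 1.304478
Iteration 2:
  f(2.150000) = 0.799332
  f(1.304478) = 0.258490
  x_3 = 1.304478 - 0.258490×(1.304478 - 2.150000)/(0.258490 - 0.799332)
       = 0.900369
Iteration 3:
  f(1.304478) = 0.258490
  f(0.900369) = -0.294510
  x_4 = 0.900369 - (-0.294510)×(0.900369 - 1.304478)/(-0.294510 - 0.258490)
       = 1.115584
Iteration 4:
  f(0.900369) = -0.294510
  f(1.115584) = 0.001982
  x_5 = 1.115584 - 0.001982×(1.115584 - 0.900369)/(0.001982 - (-0.294510))
       = 1.114146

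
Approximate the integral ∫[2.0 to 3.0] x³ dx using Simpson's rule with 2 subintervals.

f(x) = x³
a = 2.0, b = 3.0, n = 2
h = (b - a)/n = 0.500000

Simpson's rule: (h/3)[f(x₀) + 4f(x₁) + 2f(x₂) + ... + f(xₙ)]

x_0 = 2.0000, f(x_0) = 8.000000, coefficient = 1
x_1 = 2.5000, f(x_1) = 15.625000, coefficient = 4
x_2 = 3.0000, f(x_2) = 27.000000, coefficient = 1

I ≈ (0.500000/3) × 97.500000 = 16.250000
Exact value: 16.250000
Error: 0.000000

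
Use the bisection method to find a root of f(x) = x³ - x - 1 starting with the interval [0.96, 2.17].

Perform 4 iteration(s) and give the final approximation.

f(x) = x³ - x - 1
Initial interval: [0.96, 2.17]

Iteration 1:
  c_1 = (0.960000 + 2.170000)/2 = 1.565000
  f(c_1) = f(1.565000) = 1.268037
  f(a) × f(c) < 0, new interval: [0.960000, 1.565000]
Iteration 2:
  c_2 = (0.960000 + 1.565000)/2 = 1.262500
  f(c_2) = f(1.262500) = -0.250193
  f(a) × f(c) ≥ 0, new interval: [1.262500, 1.565000]
Iteration 3:
  c_3 = (1.262500 + 1.565000)/2 = 1.413750
  f(c_3) = f(1.413750) = 0.411897
  f(a) × f(c) < 0, new interval: [1.262500, 1.413750]
Iteration 4:
  c_4 = (1.262500 + 1.413750)/2 = 1.338125
  f(c_4) = f(1.338125) = 0.057893
  f(a) × f(c) < 0, new interval: [1.262500, 1.338125]

After 4 iteration(s), the approximation is c_4 = 1.338125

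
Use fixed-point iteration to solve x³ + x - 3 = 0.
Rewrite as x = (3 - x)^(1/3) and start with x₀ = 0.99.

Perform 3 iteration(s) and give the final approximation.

Equation: x³ + x - 3 = 0
Fixed-point form: x = (3 - x)^(1/3)
x₀ = 0.99

x_1 = g(0.990000) = 1.262017
x_2 = g(1.262017) = 1.202306
x_3 = g(1.202306) = 1.215921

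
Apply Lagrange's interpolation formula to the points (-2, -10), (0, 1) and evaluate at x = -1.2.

Lagrange interpolation formula:
P(x) = Σ yᵢ × Lᵢ(x)
where Lᵢ(x) = Π_{j≠i} (x - xⱼ)/(xᵢ - xⱼ)

L_0(-1.2) = (-1.2 - 0)/(-2 - 0) = 0.600000
L_1(-1.2) = (-1.2 - (-2))/(0 - (-2)) = 0.400000

P(-1.2) = (-10)×L_0(-1.2) + 1×L_1(-1.2)
P(-1.2) = -5.600000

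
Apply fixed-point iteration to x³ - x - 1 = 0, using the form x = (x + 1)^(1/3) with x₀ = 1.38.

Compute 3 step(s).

Equation: x³ - x - 1 = 0
Fixed-point form: x = (x + 1)^(1/3)
x₀ = 1.38

x_1 = g(1.380000) = 1.335136
x_2 = g(1.335136) = 1.326694
x_3 = g(1.326694) = 1.325093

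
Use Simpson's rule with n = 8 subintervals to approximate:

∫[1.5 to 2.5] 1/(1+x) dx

f(x) = 1/(1+x)
a = 1.5, b = 2.5, n = 8
h = (b - a)/n = 0.125000

Simpson's rule: (h/3)[f(x₀) + 4f(x₁) + 2f(x₂) + ... + f(xₙ)]

x_0 = 1.5000, f(x_0) = 0.400000, coefficient = 1
x_1 = 1.6250, f(x_1) = 0.380952, coefficient = 4
x_2 = 1.7500, f(x_2) = 0.363636, coefficient = 2
x_3 = 1.8750, f(x_3) = 0.347826, coefficient = 4
x_4 = 2.0000, f(x_4) = 0.333333, coefficient = 2
x_5 = 2.1250, f(x_5) = 0.320000, coefficient = 4
x_6 = 2.2500, f(x_6) = 0.307692, coefficient = 2
x_7 = 2.3750, f(x_7) = 0.296296, coefficient = 4
x_8 = 2.5000, f(x_8) = 0.285714, coefficient = 1

I ≈ (0.125000/3) × 8.075337 = 0.336472
Exact value: 0.336472
Error: 0.000000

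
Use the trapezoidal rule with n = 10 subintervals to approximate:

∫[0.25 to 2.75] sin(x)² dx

f(x) = sin(x)²
a = 0.25, b = 2.75, n = 10
h = (b - a)/n = 0.250000

Trapezoidal rule: (h/2)[f(x₀) + 2f(x₁) + 2f(x₂) + ... + f(xₙ)]

x_0 = 0.2500, f(x_0) = 0.061209, coefficient = 1
x_1 = 0.5000, f(x_1) = 0.229849, coefficient = 2
x_2 = 0.7500, f(x_2) = 0.464631, coefficient = 2
x_3 = 1.0000, f(x_3) = 0.708073, coefficient = 2
x_4 = 1.2500, f(x_4) = 0.900572, coefficient = 2
x_5 = 1.5000, f(x_5) = 0.994996, coefficient = 2
x_6 = 1.7500, f(x_6) = 0.968228, coefficient = 2
x_7 = 2.0000, f(x_7) = 0.826822, coefficient = 2
x_8 = 2.2500, f(x_8) = 0.605398, coefficient = 2
x_9 = 2.5000, f(x_9) = 0.358169, coefficient = 2
x_10 = 2.7500, f(x_10) = 0.145665, coefficient = 1

I ≈ (0.250000/2) × 12.320351 = 1.540044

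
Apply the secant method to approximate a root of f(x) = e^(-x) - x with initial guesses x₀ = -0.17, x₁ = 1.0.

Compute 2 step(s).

f(x) = e^(-x) - x
x₀ = -0.17, x₁ = 1.0

Secant formula: x_{n+1} = x_n - f(x_n)(x_n - x_{n-1})/(f(x_n) - f(x_{n-1}))

Iteration 1:
  f(-0.170000) = 1.355305
  f(1.000000) = -0.632121
  x_2 = 1.000000 - (-0.632121)×(1.000000 - (-0.170000))/(-0.632121 - 1.355305)
       = 0.627870
Iteration 2:
  f(1.000000) = -0.632121
  f(0.627870) = -0.094142
  x_3 = 0.627870 - (-0.094142)×(0.627870 - 1.000000)/(-0.094142 - (-0.632121))
       = 0.562750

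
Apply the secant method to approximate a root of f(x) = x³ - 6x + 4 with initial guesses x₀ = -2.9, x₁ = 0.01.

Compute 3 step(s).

f(x) = x³ - 6x + 4
x₀ = -2.9, x₁ = 0.01

Secant formula: x_{n+1} = x_n - f(x_n)(x_n - x_{n-1})/(f(x_n) - f(x_{n-1}))

Iteration 1:
  f(-2.900000) = -2.989000
  f(0.010000) = 3.940001
  x_2 = 0.010000 - 3.940001×(0.010000 - (-2.900000))/(3.940001 - (-2.989000))
       = -1.644698
Iteration 2:
  f(0.010000) = 3.940001
  f(-1.644698) = 9.419228
  x_3 = -1.644698 - 9.419228×(-1.644698 - 0.010000)/(9.419228 - 3.940001)
       = 1.199860
Iteration 3:
  f(-1.644698) = 9.419228
  f(1.199860) = -1.471764
  x_4 = 1.199860 - (-1.471764)×(1.199860 - (-1.644698))/(-1.471764 - 9.419228)
       = 0.815458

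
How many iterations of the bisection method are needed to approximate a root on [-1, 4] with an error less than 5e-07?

We need (b-a)/2^n ≤ 5e-07
(4 - (-1))/2^n ≤ 5e-07
5/2^n ≤ 5e-07
2^n ≥ 10000000
n ≥ log₂(10000000) = 23.25
n ≥ 24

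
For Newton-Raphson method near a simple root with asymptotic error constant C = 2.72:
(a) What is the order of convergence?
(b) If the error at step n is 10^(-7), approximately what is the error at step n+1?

(a) Newton-Raphson has quadratic (order 2) convergence near simple roots.
    This means |e_{n+1}| ≈ C|e_n|².

(b) With |e_n| = 10^(-7) and C = 2.72:
    |e_{n+1}| ≈ 2.72 × (10^(-7))² = 2.72 × 10^(-14)

(a) 2 (quadratic); (b) |e_{n+1}| ≈ 2.720e-14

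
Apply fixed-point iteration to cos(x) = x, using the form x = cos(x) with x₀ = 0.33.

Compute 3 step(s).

Equation: cos(x) = x
Fixed-point form: x = cos(x)
x₀ = 0.33

x_1 = g(0.330000) = 0.946042
x_2 = g(0.946042) = 0.584898
x_3 = g(0.584898) = 0.833769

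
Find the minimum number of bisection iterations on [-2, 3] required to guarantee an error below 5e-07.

We need (b-a)/2^n ≤ 5e-07
(3 - (-2))/2^n ≤ 5e-07
5/2^n ≤ 5e-07
2^n ≥ 10000000
n ≥ log₂(10000000) = 23.25
n ≥ 24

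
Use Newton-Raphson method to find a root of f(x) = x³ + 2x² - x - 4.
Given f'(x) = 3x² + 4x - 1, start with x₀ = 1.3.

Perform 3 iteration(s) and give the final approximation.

f(x) = x³ + 2x² - x - 4
f'(x) = 3x² + 4x - 1
x₀ = 1.3

Newton-Raphson formula: x_{n+1} = x_n - f(x_n)/f'(x_n)

Iteration 1:
  f(1.300000) = 0.277000
  f'(1.300000) = 9.270000
  x_1 = 1.300000 - 0.277000/9.270000 = 1.270119
Iteration 2:
  f(1.270119) = 0.005241
  f'(1.270119) = 8.920079
  x_2 = 1.270119 - 0.005241/8.920079 = 1.269531
Iteration 3:
  f(1.269531) = 0.000002
  f'(1.269531) = 8.913252
  x_3 = 1.269531 - 0.000002/8.913252 = 1.269531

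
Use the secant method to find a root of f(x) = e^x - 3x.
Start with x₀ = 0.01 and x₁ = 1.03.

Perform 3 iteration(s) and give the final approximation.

f(x) = e^x - 3x
x₀ = 0.01, x₁ = 1.03

Secant formula: x_{n+1} = x_n - f(x_n)(x_n - x_{n-1})/(f(x_n) - f(x_{n-1}))

Iteration 1:
  f(0.010000) = 0.980050
  f(1.030000) = -0.288934
  x_2 = 1.030000 - (-0.288934)×(1.030000 - 0.010000)/(-0.288934 - 0.980050)
       = 0.797757
Iteration 2:
  f(1.030000) = -0.288934
  f(0.797757) = -0.172716
  x_3 = 0.797757 - (-0.172716)×(0.797757 - 1.030000)/(-0.172716 - (-0.288934))
       = 0.452611
Iteration 3:
  f(0.797757) = -0.172716
  f(0.452611) = 0.214580
  x_4 = 0.452611 - 0.214580×(0.452611 - 0.797757)/(0.214580 - (-0.172716))
       = 0.643838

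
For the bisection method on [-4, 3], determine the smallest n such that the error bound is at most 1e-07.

We need (b-a)/2^n ≤ 1e-07
(3 - (-4))/2^n ≤ 1e-07
7/2^n ≤ 1e-07
2^n ≥ 70000000
n ≥ log₂(70000000) = 26.06
n ≥ 27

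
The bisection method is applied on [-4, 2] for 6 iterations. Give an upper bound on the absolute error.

Bisection error bound: |error| ≤ (b-a)/2^n
|error| ≤ (2 - (-4))/2^6 = 6/2^6
|error| ≤ 0.0937500000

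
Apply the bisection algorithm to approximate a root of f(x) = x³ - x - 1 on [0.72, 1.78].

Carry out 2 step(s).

f(x) = x³ - x - 1
Initial interval: [0.72, 1.78]

Iteration 1:
  c_1 = (0.720000 + 1.780000)/2 = 1.250000
  f(c_1) = f(1.250000) = -0.296875
  f(a) × f(c) ≥ 0, new interval: [1.250000, 1.780000]
Iteration 2:
  c_2 = (1.250000 + 1.780000)/2 = 1.515000
  f(c_2) = f(1.515000) = 0.962266
  f(a) × f(c) < 0, new interval: [1.250000, 1.515000]

After 2 iteration(s), the approximation is c_2 = 1.515000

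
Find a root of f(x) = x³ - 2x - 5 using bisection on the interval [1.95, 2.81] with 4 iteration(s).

f(x) = x³ - 2x - 5
Initial interval: [1.95, 2.81]

Iteration 1:
  c_1 = (1.950000 + 2.810000)/2 = 2.380000
  f(c_1) = f(2.380000) = 3.721272
  f(a) × f(c) < 0, new interval: [1.950000, 2.380000]
Iteration 2:
  c_2 = (1.950000 + 2.380000)/2 = 2.165000
  f(c_2) = f(2.165000) = 0.817842
  f(a) × f(c) < 0, new interval: [1.950000, 2.165000]
Iteration 3:
  c_3 = (1.950000 + 2.165000)/2 = 2.057500
  f(c_3) = f(2.057500) = -0.404972
  f(a) × f(c) ≥ 0, new interval: [2.057500, 2.165000]
Iteration 4:
  c_4 = (2.057500 + 2.165000)/2 = 2.111250
  f(c_4) = f(2.111250) = 0.188136
  f(a) × f(c) < 0, new interval: [2.057500, 2.111250]

After 4 iteration(s), the approximation is c_4 = 2.111250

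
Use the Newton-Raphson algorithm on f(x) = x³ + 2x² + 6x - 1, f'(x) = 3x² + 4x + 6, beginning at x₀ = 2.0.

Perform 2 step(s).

f(x) = x³ + 2x² + 6x - 1
f'(x) = 3x² + 4x + 6
x₀ = 2.0

Newton-Raphson formula: x_{n+1} = x_n - f(x_n)/f'(x_n)

Iteration 1:
  f(2.000000) = 27.000000
  f'(2.000000) = 26.000000
  x_1 = 2.000000 - 27.000000/26.000000 = 0.961538
Iteration 2:
  f(0.961538) = 7.507340
  f'(0.961538) = 12.619822
  x_2 = 0.961538 - 7.507340/12.619822 = 0.366654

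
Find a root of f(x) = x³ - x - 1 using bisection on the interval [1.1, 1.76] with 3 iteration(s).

f(x) = x³ - x - 1
Initial interval: [1.1, 1.76]

Iteration 1:
  c_1 = (1.100000 + 1.760000)/2 = 1.430000
  f(c_1) = f(1.430000) = 0.494207
  f(a) × f(c) < 0, new interval: [1.100000, 1.430000]
Iteration 2:
  c_2 = (1.100000 + 1.430000)/2 = 1.265000
  f(c_2) = f(1.265000) = -0.240715
  f(a) × f(c) ≥ 0, new interval: [1.265000, 1.430000]
Iteration 3:
  c_3 = (1.265000 + 1.430000)/2 = 1.347500
  f(c_3) = f(1.347500) = 0.099232
  f(a) × f(c) < 0, new interval: [1.265000, 1.347500]

After 3 iteration(s), the approximation is c_3 = 1.347500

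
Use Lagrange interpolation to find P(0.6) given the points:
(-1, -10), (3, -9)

Lagrange interpolation formula:
P(x) = Σ yᵢ × Lᵢ(x)
where Lᵢ(x) = Π_{j≠i} (x - xⱼ)/(xᵢ - xⱼ)

L_0(0.6) = (0.6 - 3)/(-1 - 3) = 0.600000
L_1(0.6) = (0.6 - (-1))/(3 - (-1)) = 0.400000

P(0.6) = (-10)×L_0(0.6) + (-9)×L_1(0.6)
P(0.6) = -9.600000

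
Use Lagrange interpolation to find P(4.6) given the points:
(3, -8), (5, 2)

Lagrange interpolation formula:
P(x) = Σ yᵢ × Lᵢ(x)
where Lᵢ(x) = Π_{j≠i} (x - xⱼ)/(xᵢ - xⱼ)

L_0(4.6) = (4.6 - 5)/(3 - 5) = 0.200000
L_1(4.6) = (4.6 - 3)/(5 - 3) = 0.800000

P(4.6) = (-8)×L_0(4.6) + 2×L_1(4.6)
P(4.6) = 0.000000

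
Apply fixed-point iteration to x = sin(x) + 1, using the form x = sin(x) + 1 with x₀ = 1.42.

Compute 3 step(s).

Equation: x = sin(x) + 1
Fixed-point form: x = sin(x) + 1
x₀ = 1.42

x_1 = g(1.420000) = 1.988652
x_2 = g(1.988652) = 1.913961
x_3 = g(1.913961) = 1.941694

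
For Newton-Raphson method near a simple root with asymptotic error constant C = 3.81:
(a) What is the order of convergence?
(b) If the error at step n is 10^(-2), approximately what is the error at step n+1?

(a) Newton-Raphson has quadratic (order 2) convergence near simple roots.
    This means |e_{n+1}| ≈ C|e_n|².

(b) With |e_n| = 10^(-2) and C = 3.81:
    |e_{n+1}| ≈ 3.81 × (10^(-2))² = 3.81 × 10^(-4)

(a) 2 (quadratic); (b) |e_{n+1}| ≈ 3.810e-04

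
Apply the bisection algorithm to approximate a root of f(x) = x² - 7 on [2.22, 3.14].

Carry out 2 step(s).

f(x) = x² - 7
Initial interval: [2.22, 3.14]

Iteration 1:
  c_1 = (2.220000 + 3.140000)/2 = 2.680000
  f(c_1) = f(2.680000) = 0.182400
  f(a) × f(c) < 0, new interval: [2.220000, 2.680000]
Iteration 2:
  c_2 = (2.220000 + 2.680000)/2 = 2.450000
  f(c_2) = f(2.450000) = -0.997500
  f(a) × f(c) ≥ 0, new interval: [2.450000, 2.680000]

After 2 iteration(s), the approximation is c_2 = 2.450000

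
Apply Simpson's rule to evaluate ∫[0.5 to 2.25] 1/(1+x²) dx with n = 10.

f(x) = 1/(1+x²)
a = 0.5, b = 2.25, n = 10
h = (b - a)/n = 0.175000

Simpson's rule: (h/3)[f(x₀) + 4f(x₁) + 2f(x₂) + ... + f(xₙ)]

x_0 = 0.5000, f(x_0) = 0.800000, coefficient = 1
x_1 = 0.6750, f(x_1) = 0.686990, coefficient = 4
x_2 = 0.8500, f(x_2) = 0.580552, coefficient = 2
x_3 = 1.0250, f(x_3) = 0.487656, coefficient = 4
x_4 = 1.2000, f(x_4) = 0.409836, coefficient = 2
x_5 = 1.3750, f(x_5) = 0.345946, coefficient = 4
x_6 = 1.5500, f(x_6) = 0.293902, coefficient = 2
x_7 = 1.7250, f(x_7) = 0.251533, coefficient = 4
x_8 = 1.9000, f(x_8) = 0.216920, coefficient = 2
x_9 = 2.0750, f(x_9) = 0.188479, coefficient = 4
x_10 = 2.2500, f(x_10) = 0.164948, coefficient = 1

I ≈ (0.175000/3) × 11.809783 = 0.688904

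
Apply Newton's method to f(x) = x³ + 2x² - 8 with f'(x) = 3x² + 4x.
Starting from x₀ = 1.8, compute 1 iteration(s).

f(x) = x³ + 2x² - 8
f'(x) = 3x² + 4x
x₀ = 1.8

Newton-Raphson formula: x_{n+1} = x_n - f(x_n)/f'(x_n)

Iteration 1:
  f(1.800000) = 4.312000
  f'(1.800000) = 16.920000
  x_1 = 1.800000 - 4.312000/16.920000 = 1.545154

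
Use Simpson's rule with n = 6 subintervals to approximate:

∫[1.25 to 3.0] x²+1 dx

f(x) = x²+1
a = 1.25, b = 3.0, n = 6
h = (b - a)/n = 0.291667

Simpson's rule: (h/3)[f(x₀) + 4f(x₁) + 2f(x₂) + ... + f(xₙ)]

x_0 = 1.2500, f(x_0) = 2.562500, coefficient = 1
x_1 = 1.5417, f(x_1) = 3.376736, coefficient = 4
x_2 = 1.8333, f(x_2) = 4.361111, coefficient = 2
x_3 = 2.1250, f(x_3) = 5.515625, coefficient = 4
x_4 = 2.4167, f(x_4) = 6.840278, coefficient = 2
x_5 = 2.7083, f(x_5) = 8.335069, coefficient = 4
x_6 = 3.0000, f(x_6) = 10.000000, coefficient = 1

I ≈ (0.291667/3) × 103.875000 = 10.098958
Exact value: 10.098958
Error: 0.000000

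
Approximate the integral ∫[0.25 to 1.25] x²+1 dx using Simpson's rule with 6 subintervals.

f(x) = x²+1
a = 0.25, b = 1.25, n = 6
h = (b - a)/n = 0.166667

Simpson's rule: (h/3)[f(x₀) + 4f(x₁) + 2f(x₂) + ... + f(xₙ)]

x_0 = 0.2500, f(x_0) = 1.062500, coefficient = 1
x_1 = 0.4167, f(x_1) = 1.173611, coefficient = 4
x_2 = 0.5833, f(x_2) = 1.340278, coefficient = 2
x_3 = 0.7500, f(x_3) = 1.562500, coefficient = 4
x_4 = 0.9167, f(x_4) = 1.840278, coefficient = 2
x_5 = 1.0833, f(x_5) = 2.173611, coefficient = 4
x_6 = 1.2500, f(x_6) = 2.562500, coefficient = 1

I ≈ (0.166667/3) × 29.625000 = 1.645833
Exact value: 1.645833
Error: 0.000000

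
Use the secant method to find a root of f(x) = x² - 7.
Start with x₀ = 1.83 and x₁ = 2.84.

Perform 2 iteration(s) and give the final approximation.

f(x) = x² - 7
x₀ = 1.83, x₁ = 2.84

Secant formula: x_{n+1} = x_n - f(x_n)(x_n - x_{n-1})/(f(x_n) - f(x_{n-1}))

Iteration 1:
  f(1.830000) = -3.651100
  f(2.840000) = 1.065600
  x_2 = 2.840000 - 1.065600×(2.840000 - 1.830000)/(1.065600 - (-3.651100))
       = 2.611820
Iteration 2:
  f(2.840000) = 1.065600
  f(2.611820) = -0.178396
  x_3 = 2.611820 - (-0.178396)×(2.611820 - 2.840000)/(-0.178396 - 1.065600)
       = 2.644542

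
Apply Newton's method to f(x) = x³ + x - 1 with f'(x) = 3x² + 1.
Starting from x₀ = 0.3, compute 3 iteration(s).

f(x) = x³ + x - 1
f'(x) = 3x² + 1
x₀ = 0.3

Newton-Raphson formula: x_{n+1} = x_n - f(x_n)/f'(x_n)

Iteration 1:
  f(0.300000) = -0.673000
  f'(0.300000) = 1.270000
  x_1 = 0.300000 - (-0.673000)/1.270000 = 0.829921
Iteration 2:
  f(0.829921) = 0.401546
  f'(0.829921) = 3.066308
  x_2 = 0.829921 - 0.401546/3.066308 = 0.698967
Iteration 3:
  f(0.698967) = 0.040451
  f'(0.698967) = 2.465665
  x_3 = 0.698967 - 0.040451/2.465665 = 0.682561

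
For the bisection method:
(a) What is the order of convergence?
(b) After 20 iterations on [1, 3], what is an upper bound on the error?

(a) Bisection has linear (order 1) convergence; the error is halved each step.

(b) Error bound = (b-a)/2^n = (3 - 1)/2^{20}
    = 2/2^{20}

(a) 1 (linear); (b) error ≤ 1.91e-06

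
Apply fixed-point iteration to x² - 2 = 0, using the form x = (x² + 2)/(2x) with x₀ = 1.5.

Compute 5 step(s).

Equation: x² - 2 = 0
Fixed-point form: x = (x² + 2)/(2x)
x₀ = 1.5

x_1 = g(1.500000) = 1.416667
x_2 = g(1.416667) = 1.414216
x_3 = g(1.414216) = 1.414214
x_4 = g(1.414214) = 1.414214
x_5 = g(1.414214) = 1.414214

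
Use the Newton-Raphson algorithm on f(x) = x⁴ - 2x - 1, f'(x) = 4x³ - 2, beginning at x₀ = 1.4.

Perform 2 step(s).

f(x) = x⁴ - 2x - 1
f'(x) = 4x³ - 2
x₀ = 1.4

Newton-Raphson formula: x_{n+1} = x_n - f(x_n)/f'(x_n)

Iteration 1:
  f(1.400000) = 0.041600
  f'(1.400000) = 8.976000
  x_1 = 1.400000 - 0.041600/8.976000 = 1.395365
Iteration 2:
  f(1.395365) = 0.000252
  f'(1.395365) = 8.867355
  x_2 = 1.395365 - 0.000252/8.867355 = 1.395337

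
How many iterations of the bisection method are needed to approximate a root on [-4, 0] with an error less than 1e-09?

We need (b-a)/2^n ≤ 1e-09
(0 - (-4))/2^n ≤ 1e-09
4/2^n ≤ 1e-09
2^n ≥ 4000000000
n ≥ log₂(4000000000) = 31.90
n ≥ 32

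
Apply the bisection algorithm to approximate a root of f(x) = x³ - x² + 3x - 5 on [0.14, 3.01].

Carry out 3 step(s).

f(x) = x³ - x² + 3x - 5
Initial interval: [0.14, 3.01]

Iteration 1:
  c_1 = (0.140000 + 3.010000)/2 = 1.575000
  f(c_1) = f(1.575000) = 1.151359
  f(a) × f(c) < 0, new interval: [0.140000, 1.575000]
Iteration 2:
  c_2 = (0.140000 + 1.575000)/2 = 0.857500
  f(c_2) = f(0.857500) = -2.532281
  f(a) × f(c) ≥ 0, new interval: [0.857500, 1.575000]
Iteration 3:
  c_3 = (0.857500 + 1.575000)/2 = 1.216250
  f(c_3) = f(1.216250) = -1.031359
  f(a) × f(c) ≥ 0, new interval: [1.216250, 1.575000]

After 3 iteration(s), the approximation is c_3 = 1.216250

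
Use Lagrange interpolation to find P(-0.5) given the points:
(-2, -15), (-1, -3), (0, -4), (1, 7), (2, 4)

Lagrange interpolation formula:
P(x) = Σ yᵢ × Lᵢ(x)
where Lᵢ(x) = Π_{j≠i} (x - xⱼ)/(xᵢ - xⱼ)

L_0(-0.5) = (-0.5 - (-1))/(-2 - (-1)) × (-0.5 - 0)/(-2 - 0) × (-0.5 - 1)/(-2 - 1) × (-0.5 - 2)/(-2 - 2) = -0.039062
L_1(-0.5) = (-0.5 - (-2))/(-1 - (-2)) × (-0.5 - 0)/(-1 - 0) × (-0.5 - 1)/(-1 - 1) × (-0.5 - 2)/(-1 - 2) = 0.468750
L_2(-0.5) = (-0.5 - (-2))/(0 - (-2)) × (-0.5 - (-1))/(0 - (-1)) × (-0.5 - 1)/(0 - 1) × (-0.5 - 2)/(0 - 2) = 0.703125
L_3(-0.5) = (-0.5 - (-2))/(1 - (-2)) × (-0.5 - (-1))/(1 - (-1)) × (-0.5 - 0)/(1 - 0) × (-0.5 - 2)/(1 - 2) = -0.156250
L_4(-0.5) = (-0.5 - (-2))/(2 - (-2)) × (-0.5 - (-1))/(2 - (-1)) × (-0.5 - 0)/(2 - 0) × (-0.5 - 1)/(2 - 1) = 0.023438

P(-0.5) = (-15)×L_0(-0.5) + (-3)×L_1(-0.5) + (-4)×L_2(-0.5) + 7×L_3(-0.5) + 4×L_4(-0.5)
P(-0.5) = -4.632812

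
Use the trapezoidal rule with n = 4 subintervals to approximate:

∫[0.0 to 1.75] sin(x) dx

f(x) = sin(x)
a = 0.0, b = 1.75, n = 4
h = (b - a)/n = 0.437500

Trapezoidal rule: (h/2)[f(x₀) + 2f(x₁) + 2f(x₂) + ... + f(xₙ)]

x_0 = 0.0000, f(x_0) = 0.000000, coefficient = 1
x_1 = 0.4375, f(x_1) = 0.423676, coefficient = 2
x_2 = 0.8750, f(x_2) = 0.767544, coefficient = 2
x_3 = 1.3125, f(x_3) = 0.966827, coefficient = 2
x_4 = 1.7500, f(x_4) = 0.983986, coefficient = 1

I ≈ (0.437500/2) × 5.300079 = 1.159392
Exact value: 1.178246
Error: 0.018854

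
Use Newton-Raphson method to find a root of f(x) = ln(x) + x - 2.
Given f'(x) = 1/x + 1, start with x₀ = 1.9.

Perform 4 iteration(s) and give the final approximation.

f(x) = ln(x) + x - 2
f'(x) = 1/x + 1
x₀ = 1.9

Newton-Raphson formula: x_{n+1} = x_n - f(x_n)/f'(x_n)

Iteration 1:
  f(1.900000) = 0.541854
  f'(1.900000) = 1.526316
  x_1 = 1.900000 - 0.541854/1.526316 = 1.544992
Iteration 2:
  f(1.544992) = -0.019989
  f'(1.544992) = 1.647252
  x_2 = 1.544992 - (-0.019989)/1.647252 = 1.557127
Iteration 3:
  f(1.557127) = -0.000031
  f'(1.557127) = 1.642208
  x_3 = 1.557127 - (-0.000031)/1.642208 = 1.557146
Iteration 4:
  f(1.557146) = 0.000000
  f'(1.557146) = 1.642201
  x_4 = 1.557146 - 0.000000/1.642201 = 1.557146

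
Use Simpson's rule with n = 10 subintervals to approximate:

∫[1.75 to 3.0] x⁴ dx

f(x) = x⁴
a = 1.75, b = 3.0, n = 10
h = (b - a)/n = 0.125000

Simpson's rule: (h/3)[f(x₀) + 4f(x₁) + 2f(x₂) + ... + f(xₙ)]

x_0 = 1.7500, f(x_0) = 9.378906, coefficient = 1
x_1 = 1.8750, f(x_1) = 12.359619, coefficient = 4
x_2 = 2.0000, f(x_2) = 16.000000, coefficient = 2
x_3 = 2.1250, f(x_3) = 20.390869, coefficient = 4
x_4 = 2.2500, f(x_4) = 25.628906, coefficient = 2
x_5 = 2.3750, f(x_5) = 31.816650, coefficient = 4
x_6 = 2.5000, f(x_6) = 39.062500, coefficient = 2
x_7 = 2.6250, f(x_7) = 47.480713, coefficient = 4
x_8 = 2.7500, f(x_8) = 57.191406, coefficient = 2
x_9 = 2.8750, f(x_9) = 68.320557, coefficient = 4
x_10 = 3.0000, f(x_10) = 81.000000, coefficient = 1

I ≈ (0.125000/3) × 1087.618164 = 45.317424
Exact value: 45.317383
Error: 0.000041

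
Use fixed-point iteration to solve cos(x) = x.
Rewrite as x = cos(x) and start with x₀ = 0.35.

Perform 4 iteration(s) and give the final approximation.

Equation: cos(x) = x
Fixed-point form: x = cos(x)
x₀ = 0.35

x_1 = g(0.350000) = 0.939373
x_2 = g(0.939373) = 0.590294
x_3 = g(0.590294) = 0.830777
x_4 = g(0.830777) = 0.674302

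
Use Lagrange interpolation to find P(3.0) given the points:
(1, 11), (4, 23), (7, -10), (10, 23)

Lagrange interpolation formula:
P(x) = Σ yᵢ × Lᵢ(x)
where Lᵢ(x) = Π_{j≠i} (x - xⱼ)/(xᵢ - xⱼ)

L_0(3.0) = (3.0 - 4)/(1 - 4) × (3.0 - 7)/(1 - 7) × (3.0 - 10)/(1 - 10) = 0.172840
L_1(3.0) = (3.0 - 1)/(4 - 1) × (3.0 - 7)/(4 - 7) × (3.0 - 10)/(4 - 10) = 1.037037
L_2(3.0) = (3.0 - 1)/(7 - 1) × (3.0 - 4)/(7 - 4) × (3.0 - 10)/(7 - 10) = -0.259259
L_3(3.0) = (3.0 - 1)/(10 - 1) × (3.0 - 4)/(10 - 4) × (3.0 - 7)/(10 - 7) = 0.049383

P(3.0) = 11×L_0(3.0) + 23×L_1(3.0) + (-10)×L_2(3.0) + 23×L_3(3.0)
P(3.0) = 29.481481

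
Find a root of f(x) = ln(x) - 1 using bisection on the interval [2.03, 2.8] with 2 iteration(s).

f(x) = ln(x) - 1
Initial interval: [2.03, 2.8]

Iteration 1:
  c_1 = (2.030000 + 2.800000)/2 = 2.415000
  f(c_1) = f(2.415000) = -0.118301
  f(a) × f(c) ≥ 0, new interval: [2.415000, 2.800000]
Iteration 2:
  c_2 = (2.415000 + 2.800000)/2 = 2.607500
  f(c_2) = f(2.607500) = -0.041608
  f(a) × f(c) ≥ 0, new interval: [2.607500, 2.800000]

After 2 iteration(s), the approximation is c_2 = 2.607500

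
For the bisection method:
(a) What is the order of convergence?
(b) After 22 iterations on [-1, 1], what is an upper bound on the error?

(a) Bisection has linear (order 1) convergence; the error is halved each step.

(b) Error bound = (b-a)/2^n = (1 - (-1))/2^{22}
    = 2/2^{22}

(a) 1 (linear); (b) error ≤ 4.77e-07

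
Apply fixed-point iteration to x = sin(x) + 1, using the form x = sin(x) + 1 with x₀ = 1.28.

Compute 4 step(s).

Equation: x = sin(x) + 1
Fixed-point form: x = sin(x) + 1
x₀ = 1.28

x_1 = g(1.280000) = 1.958016
x_2 = g(1.958016) = 1.925963
x_3 = g(1.925963) = 1.937589
x_4 = g(1.937589) = 1.933482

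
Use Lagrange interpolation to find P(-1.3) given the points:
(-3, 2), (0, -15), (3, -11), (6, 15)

Lagrange interpolation formula:
P(x) = Σ yᵢ × Lᵢ(x)
where Lᵢ(x) = Π_{j≠i} (x - xⱼ)/(xᵢ - xⱼ)

L_0(-1.3) = (-1.3 - 0)/(-3 - 0) × (-1.3 - 3)/(-3 - 3) × (-1.3 - 6)/(-3 - 6) = 0.251895
L_1(-1.3) = (-1.3 - (-3))/(0 - (-3)) × (-1.3 - 3)/(0 - 3) × (-1.3 - 6)/(0 - 6) = 0.988204
L_2(-1.3) = (-1.3 - (-3))/(3 - (-3)) × (-1.3 - 0)/(3 - 0) × (-1.3 - 6)/(3 - 6) = -0.298759
L_3(-1.3) = (-1.3 - (-3))/(6 - (-3)) × (-1.3 - 0)/(6 - 0) × (-1.3 - 3)/(6 - 3) = 0.058660

P(-1.3) = 2×L_0(-1.3) + (-15)×L_1(-1.3) + (-11)×L_2(-1.3) + 15×L_3(-1.3)
P(-1.3) = -10.153006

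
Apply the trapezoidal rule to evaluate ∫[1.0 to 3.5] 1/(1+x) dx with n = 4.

f(x) = 1/(1+x)
a = 1.0, b = 3.5, n = 4
h = (b - a)/n = 0.625000

Trapezoidal rule: (h/2)[f(x₀) + 2f(x₁) + 2f(x₂) + ... + f(xₙ)]

x_0 = 1.0000, f(x_0) = 0.500000, coefficient = 1
x_1 = 1.6250, f(x_1) = 0.380952, coefficient = 2
x_2 = 2.2500, f(x_2) = 0.307692, coefficient = 2
x_3 = 2.8750, f(x_3) = 0.258065, coefficient = 2
x_4 = 3.5000, f(x_4) = 0.222222, coefficient = 1

I ≈ (0.625000/2) × 2.615641 = 0.817388
Exact value: 0.810930
Error: 0.006457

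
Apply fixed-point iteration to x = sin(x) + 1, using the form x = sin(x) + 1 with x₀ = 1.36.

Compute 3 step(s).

Equation: x = sin(x) + 1
Fixed-point form: x = sin(x) + 1
x₀ = 1.36

x_1 = g(1.360000) = 1.977865
x_2 = g(1.977865) = 1.918285
x_3 = g(1.918285) = 1.940231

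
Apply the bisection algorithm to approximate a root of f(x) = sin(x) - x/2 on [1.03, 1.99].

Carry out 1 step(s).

f(x) = sin(x) - x/2
Initial interval: [1.03, 1.99]

Iteration 1:
  c_1 = (1.030000 + 1.990000)/2 = 1.510000
  f(c_1) = f(1.510000) = 0.243152
  f(a) × f(c) ≥ 0, new interval: [1.510000, 1.990000]

After 1 iteration(s), the approximation is c_1 = 1.510000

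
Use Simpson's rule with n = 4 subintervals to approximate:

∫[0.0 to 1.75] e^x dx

f(x) = e^x
a = 0.0, b = 1.75, n = 4
h = (b - a)/n = 0.437500

Simpson's rule: (h/3)[f(x₀) + 4f(x₁) + 2f(x₂) + ... + f(xₙ)]

x_0 = 0.0000, f(x_0) = 1.000000, coefficient = 1
x_1 = 0.4375, f(x_1) = 1.548830, coefficient = 4
x_2 = 0.8750, f(x_2) = 2.398875, coefficient = 2
x_3 = 1.3125, f(x_3) = 3.715451, coefficient = 4
x_4 = 1.7500, f(x_4) = 5.754603, coefficient = 1

I ≈ (0.437500/3) × 32.609477 = 4.755549
Exact value: 4.754603
Error: 0.000946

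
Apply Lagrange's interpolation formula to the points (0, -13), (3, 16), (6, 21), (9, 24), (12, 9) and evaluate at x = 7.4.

Lagrange interpolation formula:
P(x) = Σ yᵢ × Lᵢ(x)
where Lᵢ(x) = Π_{j≠i} (x - xⱼ)/(xᵢ - xⱼ)

L_0(7.4) = (7.4 - 3)/(0 - 3) × (7.4 - 6)/(0 - 6) × (7.4 - 9)/(0 - 9) × (7.4 - 12)/(0 - 12) = 0.023322
L_1(7.4) = (7.4 - 0)/(3 - 0) × (7.4 - 6)/(3 - 6) × (7.4 - 9)/(3 - 9) × (7.4 - 12)/(3 - 12) = -0.156892
L_2(7.4) = (7.4 - 0)/(6 - 0) × (7.4 - 3)/(6 - 3) × (7.4 - 9)/(6 - 9) × (7.4 - 12)/(6 - 12) = 0.739635
L_3(7.4) = (7.4 - 0)/(9 - 0) × (7.4 - 3)/(9 - 3) × (7.4 - 6)/(9 - 6) × (7.4 - 12)/(9 - 12) = 0.431453
L_4(7.4) = (7.4 - 0)/(12 - 0) × (7.4 - 3)/(12 - 3) × (7.4 - 6)/(12 - 6) × (7.4 - 9)/(12 - 9) = -0.037518

P(7.4) = (-13)×L_0(7.4) + 16×L_1(7.4) + 21×L_2(7.4) + 24×L_3(7.4) + 9×L_4(7.4)
P(7.4) = 22.736092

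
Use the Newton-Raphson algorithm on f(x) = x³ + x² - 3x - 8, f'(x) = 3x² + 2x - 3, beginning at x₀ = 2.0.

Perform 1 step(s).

f(x) = x³ + x² - 3x - 8
f'(x) = 3x² + 2x - 3
x₀ = 2.0

Newton-Raphson formula: x_{n+1} = x_n - f(x_n)/f'(x_n)

Iteration 1:
  f(2.000000) = -2.000000
  f'(2.000000) = 13.000000
  x_1 = 2.000000 - (-2.000000)/13.000000 = 2.153846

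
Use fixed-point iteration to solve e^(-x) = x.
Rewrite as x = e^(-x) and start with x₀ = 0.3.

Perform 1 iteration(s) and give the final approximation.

Equation: e^(-x) = x
Fixed-point form: x = e^(-x)
x₀ = 0.3

x_1 = g(0.300000) = 0.740818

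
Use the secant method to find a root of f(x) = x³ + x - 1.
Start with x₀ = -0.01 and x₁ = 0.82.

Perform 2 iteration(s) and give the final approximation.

f(x) = x³ + x - 1
x₀ = -0.01, x₁ = 0.82

Secant formula: x_{n+1} = x_n - f(x_n)(x_n - x_{n-1})/(f(x_n) - f(x_{n-1}))

Iteration 1:
  f(-0.010000) = -1.010001
  f(0.820000) = 0.371368
  x_2 = 0.820000 - 0.371368×(0.820000 - (-0.010000))/(0.371368 - (-1.010001))
       = 0.596862
Iteration 2:
  f(0.820000) = 0.371368
  f(0.596862) = -0.190509
  x_3 = 0.596862 - (-0.190509)×(0.596862 - 0.820000)/(-0.190509 - 0.371368)
       = 0.672519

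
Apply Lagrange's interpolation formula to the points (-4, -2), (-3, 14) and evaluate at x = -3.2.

Lagrange interpolation formula:
P(x) = Σ yᵢ × Lᵢ(x)
where Lᵢ(x) = Π_{j≠i} (x - xⱼ)/(xᵢ - xⱼ)

L_0(-3.2) = (-3.2 - (-3))/(-4 - (-3)) = 0.200000
L_1(-3.2) = (-3.2 - (-4))/(-3 - (-4)) = 0.800000

P(-3.2) = (-2)×L_0(-3.2) + 14×L_1(-3.2)
P(-3.2) = 10.800000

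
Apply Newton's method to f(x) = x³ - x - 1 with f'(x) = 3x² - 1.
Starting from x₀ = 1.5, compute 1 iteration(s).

f(x) = x³ - x - 1
f'(x) = 3x² - 1
x₀ = 1.5

Newton-Raphson formula: x_{n+1} = x_n - f(x_n)/f'(x_n)

Iteration 1:
  f(1.500000) = 0.875000
  f'(1.500000) = 5.750000
  x_1 = 1.500000 - 0.875000/5.750000 = 1.347826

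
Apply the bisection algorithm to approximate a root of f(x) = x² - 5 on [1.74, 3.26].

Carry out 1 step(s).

f(x) = x² - 5
Initial interval: [1.74, 3.26]

Iteration 1:
  c_1 = (1.740000 + 3.260000)/2 = 2.500000
  f(c_1) = f(2.500000) = 1.250000
  f(a) × f(c) < 0, new interval: [1.740000, 2.500000]

After 1 iteration(s), the approximation is c_1 = 2.500000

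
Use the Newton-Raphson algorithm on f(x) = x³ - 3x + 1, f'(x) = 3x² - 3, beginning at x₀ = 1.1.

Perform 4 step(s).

f(x) = x³ - 3x + 1
f'(x) = 3x² - 3
x₀ = 1.1

Newton-Raphson formula: x_{n+1} = x_n - f(x_n)/f'(x_n)

Iteration 1:
  f(1.100000) = -0.969000
  f'(1.100000) = 0.630000
  x_1 = 1.100000 - (-0.969000)/0.630000 = 2.638095
Iteration 2:
  f(2.638095) = 11.445661
  f'(2.638095) = 17.878639
  x_2 = 2.638095 - 11.445661/17.878639 = 1.997909
Iteration 3:
  f(1.997909) = 2.981206
  f'(1.997909) = 8.974920
  x_3 = 1.997909 - 2.981206/8.974920 = 1.665738
Iteration 4:
  f(1.665738) = 0.624682
  f'(1.665738) = 5.324050
  x_4 = 1.665738 - 0.624682/5.324050 = 1.548406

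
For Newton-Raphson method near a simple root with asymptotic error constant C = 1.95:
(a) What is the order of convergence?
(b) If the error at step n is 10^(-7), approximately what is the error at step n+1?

(a) Newton-Raphson has quadratic (order 2) convergence near simple roots.
    This means |e_{n+1}| ≈ C|e_n|².

(b) With |e_n| = 10^(-7) and C = 1.95:
    |e_{n+1}| ≈ 1.95 × (10^(-7))² = 1.95 × 10^(-14)

(a) 2 (quadratic); (b) |e_{n+1}| ≈ 1.950e-14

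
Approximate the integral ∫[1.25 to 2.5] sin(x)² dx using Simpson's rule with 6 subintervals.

f(x) = sin(x)²
a = 1.25, b = 2.5, n = 6
h = (b - a)/n = 0.208333

Simpson's rule: (h/3)[f(x₀) + 4f(x₁) + 2f(x₂) + ... + f(xₙ)]

x_0 = 1.2500, f(x_0) = 0.900572, coefficient = 1
x_1 = 1.4583, f(x_1) = 0.987405, coefficient = 4
x_2 = 1.6667, f(x_2) = 0.990837, coefficient = 2
x_3 = 1.8750, f(x_3) = 0.910280, coefficient = 4
x_4 = 2.0833, f(x_4) = 0.759518, coefficient = 2
x_5 = 2.2917, f(x_5) = 0.564349, coefficient = 4
x_6 = 2.5000, f(x_6) = 0.358169, coefficient = 1

I ≈ (0.208333/3) × 14.607586 = 1.014416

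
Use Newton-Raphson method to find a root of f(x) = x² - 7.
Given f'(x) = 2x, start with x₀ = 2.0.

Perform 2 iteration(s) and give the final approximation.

f(x) = x² - 7
f'(x) = 2x
x₀ = 2.0

Newton-Raphson formula: x_{n+1} = x_n - f(x_n)/f'(x_n)

Iteration 1:
  f(2.000000) = -3.000000
  f'(2.000000) = 4.000000
  x_1 = 2.000000 - (-3.000000)/4.000000 = 2.750000
Iteration 2:
  f(2.750000) = 0.562500
  f'(2.750000) = 5.500000
  x_2 = 2.750000 - 0.562500/5.500000 = 2.647727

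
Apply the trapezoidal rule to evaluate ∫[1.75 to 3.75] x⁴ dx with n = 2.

f(x) = x⁴
a = 1.75, b = 3.75, n = 2
h = (b - a)/n = 1.000000

Trapezoidal rule: (h/2)[f(x₀) + 2f(x₁) + 2f(x₂) + ... + f(xₙ)]

x_0 = 1.7500, f(x_0) = 9.378906, coefficient = 1
x_1 = 2.7500, f(x_1) = 57.191406, coefficient = 2
x_2 = 3.7500, f(x_2) = 197.753906, coefficient = 1

I ≈ (1.000000/2) × 321.515625 = 160.757812
Exact value: 145.032813
Error: 15.725000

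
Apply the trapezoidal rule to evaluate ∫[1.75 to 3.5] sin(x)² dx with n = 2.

f(x) = sin(x)²
a = 1.75, b = 3.5, n = 2
h = (b - a)/n = 0.875000

Trapezoidal rule: (h/2)[f(x₀) + 2f(x₁) + 2f(x₂) + ... + f(xₙ)]

x_0 = 1.7500, f(x_0) = 0.968228, coefficient = 1
x_1 = 2.6250, f(x_1) = 0.243957, coefficient = 2
x_2 = 3.5000, f(x_2) = 0.123049, coefficient = 1

I ≈ (0.875000/2) × 1.579192 = 0.690896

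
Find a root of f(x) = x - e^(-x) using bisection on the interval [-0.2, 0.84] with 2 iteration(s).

f(x) = x - e^(-x)
Initial interval: [-0.2, 0.84]

Iteration 1:
  c_1 = (-0.200000 + 0.840000)/2 = 0.320000
  f(c_1) = f(0.320000) = -0.406149
  f(a) × f(c) ≥ 0, new interval: [0.320000, 0.840000]
Iteration 2:
  c_2 = (0.320000 + 0.840000)/2 = 0.580000
  f(c_2) = f(0.580000) = 0.020102
  f(a) × f(c) < 0, new interval: [0.320000, 0.580000]

After 2 iteration(s), the approximation is c_2 = 0.580000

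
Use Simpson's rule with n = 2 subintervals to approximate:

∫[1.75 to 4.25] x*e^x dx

f(x) = x*e^x
a = 1.75, b = 4.25, n = 2
h = (b - a)/n = 1.250000

Simpson's rule: (h/3)[f(x₀) + 4f(x₁) + 2f(x₂) + ... + f(xₙ)]

x_0 = 1.7500, f(x_0) = 10.070555, coefficient = 1
x_1 = 3.0000, f(x_1) = 60.256611, coefficient = 4
x_2 = 4.2500, f(x_2) = 297.948002, coefficient = 1

I ≈ (1.250000/3) × 549.045000 = 228.768750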